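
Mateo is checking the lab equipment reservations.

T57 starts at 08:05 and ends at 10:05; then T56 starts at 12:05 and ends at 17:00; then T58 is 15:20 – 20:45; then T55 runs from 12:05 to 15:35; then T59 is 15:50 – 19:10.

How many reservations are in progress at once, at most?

Sweep the timeline, counting +1 at each start and −1 at each end (ends before starts at a tie):
08:05 start T57 → 1
10:05 end T57 → 0
12:05 start T55 → 1
12:05 start T56 → 2
15:20 start T58 → 3
15:35 end T55 → 2
15:50 start T59 → 3
17:00 end T56 → 2
19:10 end T59 → 1
20:45 end T58 → 0
Peak is 3, at 15:20 (T55, T56, T58).

3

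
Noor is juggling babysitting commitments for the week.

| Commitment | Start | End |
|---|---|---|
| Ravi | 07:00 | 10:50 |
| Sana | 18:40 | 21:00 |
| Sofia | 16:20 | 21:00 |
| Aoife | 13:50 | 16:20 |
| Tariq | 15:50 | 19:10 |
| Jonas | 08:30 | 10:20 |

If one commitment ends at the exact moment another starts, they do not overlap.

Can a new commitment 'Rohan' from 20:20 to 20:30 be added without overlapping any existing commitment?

No — it overlaps Sana, Sofia

Ravi: ends 10:50 at or before Rohan starts 20:20 → clear.
Jonas: ends 10:20 at or before Rohan starts 20:20 → clear.
Aoife: ends 16:20 at or before Rohan starts 20:20 → clear.
Tariq: ends 19:10 at or before Rohan starts 20:20 → clear.
Sofia: starts 16:20 before Rohan ends 20:30, and ends 21:00 after Rohan starts 20:20 → overlap.
Sana: starts 18:40 before Rohan ends 20:30, and ends 21:00 after Rohan starts 20:20 → overlap.
Rohan overlaps Sofia, Sana.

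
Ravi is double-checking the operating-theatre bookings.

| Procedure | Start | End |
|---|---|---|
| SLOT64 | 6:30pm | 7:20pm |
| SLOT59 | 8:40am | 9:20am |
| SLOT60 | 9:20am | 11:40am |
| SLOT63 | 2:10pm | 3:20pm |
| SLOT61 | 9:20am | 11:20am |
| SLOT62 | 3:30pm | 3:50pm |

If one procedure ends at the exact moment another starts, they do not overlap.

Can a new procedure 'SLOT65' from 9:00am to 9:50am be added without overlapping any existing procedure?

SLOT59: starts 8:40am before SLOT65 ends 9:50am, and ends 9:20am after SLOT65 starts 9:00am → overlap.
SLOT60: starts 9:20am before SLOT65 ends 9:50am, and ends 11:40am after SLOT65 starts 9:00am → overlap.
SLOT61: starts 9:20am before SLOT65 ends 9:50am, and ends 11:20am after SLOT65 starts 9:00am → overlap.
SLOT63: starts 2:10pm at or after SLOT65 ends 9:50am → clear.
SLOT62: starts 3:30pm at or after SLOT65 ends 9:50am → clear.
SLOT64: starts 6:30pm at or after SLOT65 ends 9:50am → clear.
SLOT65 overlaps SLOT59, SLOT60, SLOT61.

No — it overlaps SLOT59, SLOT60, SLOT61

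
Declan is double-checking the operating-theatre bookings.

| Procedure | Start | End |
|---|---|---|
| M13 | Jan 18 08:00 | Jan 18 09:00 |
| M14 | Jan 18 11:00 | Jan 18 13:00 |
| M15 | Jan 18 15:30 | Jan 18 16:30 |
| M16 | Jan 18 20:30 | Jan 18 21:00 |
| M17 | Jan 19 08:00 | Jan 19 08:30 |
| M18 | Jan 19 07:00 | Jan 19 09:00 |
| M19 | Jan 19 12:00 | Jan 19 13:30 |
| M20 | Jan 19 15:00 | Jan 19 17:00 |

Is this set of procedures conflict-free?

Check each pair: they overlap iff neither finishes before the other starts.
Sorted by start: M13, M14, M15, M16, M18, M17, M19, M20.
M14 starts after M13 ends; M13 is clear from here.
M15 starts after M14 ends; M14 is clear from here.
M16 starts after M15 ends; M15 is clear from here.
M18 starts after M16 ends; M16 is clear from here.
M17 starts before M18 ends → M18 and M17 overlap.
That's a conflict, so the schedule is not conflict-free.

No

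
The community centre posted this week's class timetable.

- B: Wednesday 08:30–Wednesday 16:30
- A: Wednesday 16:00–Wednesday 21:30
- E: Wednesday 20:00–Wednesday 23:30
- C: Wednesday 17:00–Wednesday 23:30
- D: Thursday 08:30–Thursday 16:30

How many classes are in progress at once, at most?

Sort all start/end points and keep a running count:
Wednesday 08:30 start B → 1
Wednesday 16:00 start A → 2
Wednesday 16:30 end B → 1
Wednesday 17:00 start C → 2
Wednesday 20:00 start E → 3
Wednesday 21:30 end A → 2
Wednesday 23:30 end C → 1
Wednesday 23:30 end E → 0
Thursday 08:30 start D → 1
Thursday 16:30 end D → 0
Peak is 3, at Wednesday 20:00 (A, C, E).

3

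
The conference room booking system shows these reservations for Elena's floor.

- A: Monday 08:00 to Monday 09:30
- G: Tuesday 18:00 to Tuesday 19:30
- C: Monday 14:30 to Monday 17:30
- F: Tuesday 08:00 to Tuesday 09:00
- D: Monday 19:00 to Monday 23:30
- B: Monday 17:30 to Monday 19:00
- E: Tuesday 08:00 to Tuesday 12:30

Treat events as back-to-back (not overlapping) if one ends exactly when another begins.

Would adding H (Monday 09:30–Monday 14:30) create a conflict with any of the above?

A: ends Monday 09:30 at or before H starts Monday 09:30 → clear.
C: starts Monday 14:30 at or after H ends Monday 14:30 → clear.
B: starts Monday 17:30 at or after H ends Monday 14:30 → clear.
D: starts Monday 19:00 at or after H ends Monday 14:30 → clear.
E: starts Tuesday 08:00 at or after H ends Monday 14:30 → clear.
F: starts Tuesday 08:00 at or after H ends Monday 14:30 → clear.
G: starts Tuesday 18:00 at or after H ends Monday 14:30 → clear.

No — it doesn't clash with anything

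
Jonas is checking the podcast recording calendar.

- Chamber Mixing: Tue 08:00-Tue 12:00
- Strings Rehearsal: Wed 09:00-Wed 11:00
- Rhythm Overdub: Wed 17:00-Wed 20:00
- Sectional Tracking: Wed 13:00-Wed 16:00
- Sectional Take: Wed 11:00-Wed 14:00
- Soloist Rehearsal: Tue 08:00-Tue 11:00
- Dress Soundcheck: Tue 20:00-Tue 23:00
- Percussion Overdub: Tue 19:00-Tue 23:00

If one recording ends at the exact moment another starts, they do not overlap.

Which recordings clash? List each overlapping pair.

Chamber Mixing & Soloist Rehearsal, Dress Soundcheck & Percussion Overdub, Sectional Take & Sectional Tracking

Sorted by start: Soloist Rehearsal, Chamber Mixing, Percussion Overdub, Dress Soundcheck, Strings Rehearsal, Sectional Take, Sectional Tracking, Rhythm Overdub.
Chamber Mixing starts before Soloist Rehearsal ends → Soloist Rehearsal and Chamber Mixing overlap.
Percussion Overdub starts after Soloist Rehearsal ends, so nothing later overlaps Soloist Rehearsal either.
Percussion Overdub starts after Chamber Mixing ends, so nothing later overlaps Chamber Mixing either.
Dress Soundcheck starts before Percussion Overdub ends → Percussion Overdub and Dress Soundcheck overlap.
Strings Rehearsal starts after Percussion Overdub ends, so nothing later overlaps Percussion Overdub either.
Strings Rehearsal starts after Dress Soundcheck ends, so nothing later overlaps Dress Soundcheck either.
Sectional Take starts exactly when Strings Rehearsal ends (back-to-back, no overlap), so nothing later overlaps Strings Rehearsal either.
Sectional Tracking starts before Sectional Take ends → Sectional Take and Sectional Tracking overlap.
Rhythm Overdub starts after Sectional Take ends.
Rhythm Overdub starts after Sectional Tracking ends.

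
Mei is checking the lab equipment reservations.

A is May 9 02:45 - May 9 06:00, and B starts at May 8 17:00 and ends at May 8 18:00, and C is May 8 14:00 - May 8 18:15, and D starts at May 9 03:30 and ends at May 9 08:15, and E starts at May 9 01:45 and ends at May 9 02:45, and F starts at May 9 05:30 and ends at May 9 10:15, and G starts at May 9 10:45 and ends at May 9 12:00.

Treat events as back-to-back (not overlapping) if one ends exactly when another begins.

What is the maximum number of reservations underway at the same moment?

Sweep the timeline, counting +1 at each start and −1 at each end (ends before starts at a tie):
May 8 14:00 start C → 1
May 8 17:00 start B → 2
May 8 18:00 end B → 1
May 8 18:15 end C → 0
May 9 01:45 start E → 1
May 9 02:45 end E → 0
May 9 02:45 start A → 1
May 9 03:30 start D → 2
May 9 05:30 start F → 3
May 9 06:00 end A → 2
May 9 08:15 end D → 1
May 9 10:15 end F → 0
May 9 10:45 start G → 1
May 9 12:00 end G → 0
Peak is 3, at May 9 05:30 (A, D, F).

3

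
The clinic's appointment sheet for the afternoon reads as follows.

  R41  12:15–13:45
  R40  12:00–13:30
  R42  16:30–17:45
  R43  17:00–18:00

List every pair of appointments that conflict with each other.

R40 & R41, R42 & R43

Two intervals overlap when each starts before the other ends.
Sorted by start: R40, R41, R42, R43.
R41 starts before R40 ends → R40 and R41 overlap.
R42 starts after R40 ends; R40 is clear from here.
R42 starts after R41 ends; R41 is clear from here.
R43 starts before R42 ends → R42 and R43 overlap.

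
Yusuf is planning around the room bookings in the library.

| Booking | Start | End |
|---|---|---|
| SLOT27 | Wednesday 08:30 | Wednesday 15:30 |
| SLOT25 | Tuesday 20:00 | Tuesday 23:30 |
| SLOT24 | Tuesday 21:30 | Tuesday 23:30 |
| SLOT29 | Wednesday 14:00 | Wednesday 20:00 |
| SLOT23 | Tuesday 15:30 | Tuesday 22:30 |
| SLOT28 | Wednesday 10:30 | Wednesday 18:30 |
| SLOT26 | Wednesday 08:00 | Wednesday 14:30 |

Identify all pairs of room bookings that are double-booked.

SLOT23 & SLOT24, SLOT23 & SLOT25, SLOT24 & SLOT25, SLOT26 & SLOT27, SLOT26 & SLOT28, SLOT26 & SLOT29, SLOT27 & SLOT28, SLOT27 & SLOT29, SLOT28 & SLOT29

Sorted by start: SLOT23, SLOT25, SLOT24, SLOT26, SLOT27, SLOT28, SLOT29.
SLOT25 starts before SLOT23 ends → SLOT23 and SLOT25 overlap.
SLOT24 starts before SLOT23 ends → SLOT23 and SLOT24 overlap.
SLOT26 starts after SLOT23 ends, so SLOT23 has no further overlaps.
SLOT24 starts before SLOT25 ends → SLOT25 and SLOT24 overlap.
SLOT26 starts after SLOT25 ends, so SLOT25 has no further overlaps.
SLOT26 starts after SLOT24 ends, so SLOT24 has no further overlaps.
SLOT27 starts before SLOT26 ends → SLOT26 and SLOT27 overlap.
SLOT28 starts before SLOT26 ends → SLOT26 and SLOT28 overlap.
SLOT29 starts before SLOT26 ends → SLOT26 and SLOT29 overlap.
SLOT28 starts before SLOT27 ends → SLOT27 and SLOT28 overlap.
SLOT29 starts before SLOT27 ends → SLOT27 and SLOT29 overlap.
SLOT29 starts before SLOT28 ends → SLOT28 and SLOT29 overlap.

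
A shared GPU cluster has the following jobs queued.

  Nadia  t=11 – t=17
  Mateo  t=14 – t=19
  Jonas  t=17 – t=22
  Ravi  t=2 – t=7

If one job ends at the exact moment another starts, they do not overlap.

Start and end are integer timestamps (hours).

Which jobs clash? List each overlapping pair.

Jonas & Mateo, Mateo & Nadia

Sorted by start: Ravi, Nadia, Mateo, Jonas.
Nadia starts after Ravi ends; Ravi is clear from here.
Mateo starts before Nadia ends → Nadia and Mateo overlap.
Jonas starts exactly when Nadia ends (back-to-back, no overlap).
Jonas starts before Mateo ends → Mateo and Jonas overlap.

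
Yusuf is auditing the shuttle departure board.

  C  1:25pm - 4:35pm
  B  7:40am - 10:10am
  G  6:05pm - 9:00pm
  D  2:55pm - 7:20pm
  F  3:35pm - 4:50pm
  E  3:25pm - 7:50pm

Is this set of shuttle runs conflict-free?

No

Check each pair: they overlap iff neither finishes before the other starts.
Sorted by start: B, C, D, E, F, G.
C starts after B ends — done with B.
D starts before C ends → C and D overlap.
That's a conflict, so the schedule is not conflict-free.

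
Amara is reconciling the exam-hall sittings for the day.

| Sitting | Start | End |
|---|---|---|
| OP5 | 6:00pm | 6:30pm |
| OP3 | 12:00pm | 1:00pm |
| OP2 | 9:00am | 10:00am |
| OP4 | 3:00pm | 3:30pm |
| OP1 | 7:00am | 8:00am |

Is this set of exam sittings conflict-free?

Sorted by start: OP1, OP2, OP3, OP4, OP5.
OP2 starts after OP1 ends — done with OP1.
OP3 starts after OP2 ends — done with OP2.
OP4 starts after OP3 ends — done with OP3.
OP5 starts after OP4 ends.
Every pair is clear; the schedule has no overlaps.

Yes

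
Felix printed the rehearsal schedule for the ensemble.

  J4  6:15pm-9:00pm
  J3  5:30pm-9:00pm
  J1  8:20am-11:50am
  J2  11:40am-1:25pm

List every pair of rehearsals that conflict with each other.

J1 & J2, J3 & J4

Sorted by start: J1, J2, J3, J4.
J2 starts before J1 ends → J1 and J2 overlap.
J3 starts after J1 ends, so J1 has no further overlaps.
J3 starts after J2 ends, so J2 has no further overlaps.
J4 starts before J3 ends → J3 and J4 overlap.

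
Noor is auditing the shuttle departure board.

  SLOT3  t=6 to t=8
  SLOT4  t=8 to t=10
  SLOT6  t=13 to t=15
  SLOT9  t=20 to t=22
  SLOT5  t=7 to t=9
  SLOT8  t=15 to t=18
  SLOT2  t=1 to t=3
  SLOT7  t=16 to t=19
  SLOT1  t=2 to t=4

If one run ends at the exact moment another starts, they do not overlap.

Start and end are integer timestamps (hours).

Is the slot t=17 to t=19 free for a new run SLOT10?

SLOT2: ends t=3 at or before SLOT10 starts t=17 → clear.
SLOT1: ends t=4 at or before SLOT10 starts t=17 → clear.
SLOT3: ends t=8 at or before SLOT10 starts t=17 → clear.
SLOT5: ends t=9 at or before SLOT10 starts t=17 → clear.
SLOT4: ends t=10 at or before SLOT10 starts t=17 → clear.
SLOT6: ends t=15 at or before SLOT10 starts t=17 → clear.
SLOT8: starts t=15 before SLOT10 ends t=19, and ends t=18 after SLOT10 starts t=17 → overlap.
SLOT7: starts t=16 before SLOT10 ends t=19, and ends t=19 after SLOT10 starts t=17 → overlap.
SLOT9: starts t=20 at or after SLOT10 ends t=19 → clear.
SLOT10 overlaps SLOT7, SLOT8.

No — it overlaps SLOT7, SLOT8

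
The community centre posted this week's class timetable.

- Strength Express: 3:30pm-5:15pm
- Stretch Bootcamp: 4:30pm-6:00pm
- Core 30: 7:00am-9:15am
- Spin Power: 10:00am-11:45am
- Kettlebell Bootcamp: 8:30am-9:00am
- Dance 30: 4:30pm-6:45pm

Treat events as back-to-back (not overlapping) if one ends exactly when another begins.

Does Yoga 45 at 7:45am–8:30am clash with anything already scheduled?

Yes — it overlaps Core 30

Core 30: starts 7:00am before Yoga 45 ends 8:30am, and ends 9:15am after Yoga 45 starts 7:45am → overlap.
Kettlebell Bootcamp: starts 8:30am at or after Yoga 45 ends 8:30am → clear.
Spin Power: starts 10:00am at or after Yoga 45 ends 8:30am → clear.
Strength Express: starts 3:30pm at or after Yoga 45 ends 8:30am → clear.
Stretch Bootcamp: starts 4:30pm at or after Yoga 45 ends 8:30am → clear.
Dance 30: starts 4:30pm at or after Yoga 45 ends 8:30am → clear.
Yoga 45 overlaps Core 30.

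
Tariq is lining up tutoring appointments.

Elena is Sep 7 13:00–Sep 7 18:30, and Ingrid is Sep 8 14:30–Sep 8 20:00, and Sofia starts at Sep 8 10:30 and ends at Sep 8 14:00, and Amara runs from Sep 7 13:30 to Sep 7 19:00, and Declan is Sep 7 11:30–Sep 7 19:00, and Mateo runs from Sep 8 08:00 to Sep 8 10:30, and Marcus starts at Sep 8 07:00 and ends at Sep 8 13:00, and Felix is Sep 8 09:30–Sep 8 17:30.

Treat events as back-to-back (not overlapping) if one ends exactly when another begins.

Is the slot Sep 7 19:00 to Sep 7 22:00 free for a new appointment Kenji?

Yes — the slot is free

Declan: ends Sep 7 19:00 at or before Kenji starts Sep 7 19:00 → clear.
Elena: ends Sep 7 18:30 at or before Kenji starts Sep 7 19:00 → clear.
Amara: ends Sep 7 19:00 at or before Kenji starts Sep 7 19:00 → clear.
Marcus: starts Sep 8 07:00 at or after Kenji ends Sep 7 22:00 → clear.
Mateo: starts Sep 8 08:00 at or after Kenji ends Sep 7 22:00 → clear.
Felix: starts Sep 8 09:30 at or after Kenji ends Sep 7 22:00 → clear.
Sofia: starts Sep 8 10:30 at or after Kenji ends Sep 7 22:00 → clear.
Ingrid: starts Sep 8 14:30 at or after Kenji ends Sep 7 22:00 → clear.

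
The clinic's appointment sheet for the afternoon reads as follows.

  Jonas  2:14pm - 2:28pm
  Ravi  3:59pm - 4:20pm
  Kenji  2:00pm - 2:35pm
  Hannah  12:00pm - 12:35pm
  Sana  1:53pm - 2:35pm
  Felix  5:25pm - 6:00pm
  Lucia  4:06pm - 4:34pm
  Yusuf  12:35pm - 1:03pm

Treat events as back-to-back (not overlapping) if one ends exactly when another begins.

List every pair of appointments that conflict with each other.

Check each pair: they overlap iff neither finishes before the other starts.
Sorted by start: Hannah, Yusuf, Sana, Kenji, Jonas, Ravi, Lucia, Felix.
Yusuf starts exactly when Hannah ends (back-to-back, no overlap), so Hannah has no further overlaps.
Sana starts after Yusuf ends, so Yusuf has no further overlaps.
Kenji starts before Sana ends → Sana and Kenji overlap.
Jonas starts before Sana ends → Sana and Jonas overlap.
Ravi starts after Sana ends, so Sana has no further overlaps.
Jonas starts before Kenji ends → Kenji and Jonas overlap.
Ravi starts after Kenji ends, so Kenji has no further overlaps.
Ravi starts after Jonas ends, so Jonas has no further overlaps.
Lucia starts before Ravi ends → Ravi and Lucia overlap.
Felix starts after Ravi ends.
Felix starts after Lucia ends.

Jonas & Kenji, Jonas & Sana, Kenji & Sana, Lucia & Ravi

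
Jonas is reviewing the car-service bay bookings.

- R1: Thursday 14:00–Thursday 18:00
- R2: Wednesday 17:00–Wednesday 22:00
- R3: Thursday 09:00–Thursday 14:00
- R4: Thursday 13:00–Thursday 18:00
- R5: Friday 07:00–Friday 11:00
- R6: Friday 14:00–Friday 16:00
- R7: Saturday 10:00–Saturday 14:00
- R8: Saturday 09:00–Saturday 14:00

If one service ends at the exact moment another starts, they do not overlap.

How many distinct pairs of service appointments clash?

Two intervals overlap when each starts before the other ends.
Sorted by start: R2, R3, R4, R1, R5, R6, R8, R7.
R3 starts after R2 ends; R2 is clear from here.
R4 starts before R3 ends → R3 and R4 overlap.
R1 starts exactly when R3 ends (back-to-back, no overlap); R3 is clear from here.
R1 starts before R4 ends → R4 and R1 overlap.
R5 starts after R4 ends; R4 is clear from here.
R5 starts after R1 ends; R1 is clear from here.
R6 starts after R5 ends; R5 is clear from here.
R8 starts after R6 ends; R6 is clear from here.
R7 starts before R8 ends → R8 and R7 overlap.
Overlapping pairs: R1 & R4, R3 & R4, R7 & R8 — 3 in total.

3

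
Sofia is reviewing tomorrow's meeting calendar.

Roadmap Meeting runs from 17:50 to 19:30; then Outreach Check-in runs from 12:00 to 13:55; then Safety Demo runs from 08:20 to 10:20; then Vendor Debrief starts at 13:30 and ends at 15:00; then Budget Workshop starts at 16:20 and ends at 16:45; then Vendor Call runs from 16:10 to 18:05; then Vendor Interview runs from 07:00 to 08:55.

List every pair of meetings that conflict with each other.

Budget Workshop & Vendor Call, Outreach Check-in & Vendor Debrief, Roadmap Meeting & Vendor Call, Safety Demo & Vendor Interview

Check each pair: they overlap iff neither finishes before the other starts.
Sorted by start: Vendor Interview, Safety Demo, Outreach Check-in, Vendor Debrief, Vendor Call, Budget Workshop, Roadmap Meeting.
Safety Demo starts before Vendor Interview ends → Vendor Interview and Safety Demo overlap.
Outreach Check-in starts after Vendor Interview ends; Vendor Interview is clear from here.
Outreach Check-in starts after Safety Demo ends; Safety Demo is clear from here.
Vendor Debrief starts before Outreach Check-in ends → Outreach Check-in and Vendor Debrief overlap.
Vendor Call starts after Outreach Check-in ends; Outreach Check-in is clear from here.
Vendor Call starts after Vendor Debrief ends; Vendor Debrief is clear from here.
Budget Workshop starts before Vendor Call ends → Vendor Call and Budget Workshop overlap.
Roadmap Meeting starts before Vendor Call ends → Vendor Call and Roadmap Meeting overlap.
Roadmap Meeting starts after Budget Workshop ends.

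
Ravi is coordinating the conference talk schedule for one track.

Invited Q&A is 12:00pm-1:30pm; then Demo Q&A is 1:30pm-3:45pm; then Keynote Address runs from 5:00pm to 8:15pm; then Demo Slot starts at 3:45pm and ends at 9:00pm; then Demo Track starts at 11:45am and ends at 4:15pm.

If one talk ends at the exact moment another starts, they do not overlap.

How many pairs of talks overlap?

4

Sorted by start: Demo Track, Invited Q&A, Demo Q&A, Demo Slot, Keynote Address.
Invited Q&A starts before Demo Track ends → Demo Track and Invited Q&A overlap.
Demo Q&A starts before Demo Track ends → Demo Track and Demo Q&A overlap.
Demo Slot starts before Demo Track ends → Demo Track and Demo Slot overlap.
Keynote Address starts after Demo Track ends.
Demo Q&A starts exactly when Invited Q&A ends (back-to-back, no overlap), so Invited Q&A has no further overlaps.
Demo Slot starts exactly when Demo Q&A ends (back-to-back, no overlap), so Demo Q&A has no further overlaps.
Keynote Address starts before Demo Slot ends → Demo Slot and Keynote Address overlap.
Overlapping pairs: Demo Q&A & Demo Track, Demo Slot & Demo Track, Demo Slot & Keynote Address, Demo Track & Invited Q&A — 4 in total.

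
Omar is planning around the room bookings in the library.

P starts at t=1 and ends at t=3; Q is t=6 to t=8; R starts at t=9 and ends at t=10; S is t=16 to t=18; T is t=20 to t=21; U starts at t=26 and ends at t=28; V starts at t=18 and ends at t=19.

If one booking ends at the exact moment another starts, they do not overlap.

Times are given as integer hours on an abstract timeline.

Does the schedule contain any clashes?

No

Two intervals overlap when each starts before the other ends.
Sorted by start: P, Q, R, S, V, T, U.
Q starts after P ends; P is clear from here.
R starts after Q ends; Q is clear from here.
S starts after R ends; R is clear from here.
V starts exactly when S ends (back-to-back, no overlap); S is clear from here.
T starts after V ends; V is clear from here.
U starts after T ends.
Every pair is clear; the schedule has no overlaps.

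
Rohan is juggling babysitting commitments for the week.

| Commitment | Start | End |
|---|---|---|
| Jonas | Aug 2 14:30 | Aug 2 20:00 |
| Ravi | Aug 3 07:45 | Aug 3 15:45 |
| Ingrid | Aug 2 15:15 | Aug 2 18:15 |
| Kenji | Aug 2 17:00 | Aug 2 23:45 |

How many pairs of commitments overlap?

Sorted by start: Jonas, Ingrid, Kenji, Ravi.
Ingrid starts before Jonas ends → Jonas and Ingrid overlap.
Kenji starts before Jonas ends → Jonas and Kenji overlap.
Ravi starts after Jonas ends.
Kenji starts before Ingrid ends → Ingrid and Kenji overlap.
Ravi starts after Ingrid ends.
Ravi starts after Kenji ends.
Overlapping pairs: Ingrid & Jonas, Ingrid & Kenji, Jonas & Kenji — 3 in total.

3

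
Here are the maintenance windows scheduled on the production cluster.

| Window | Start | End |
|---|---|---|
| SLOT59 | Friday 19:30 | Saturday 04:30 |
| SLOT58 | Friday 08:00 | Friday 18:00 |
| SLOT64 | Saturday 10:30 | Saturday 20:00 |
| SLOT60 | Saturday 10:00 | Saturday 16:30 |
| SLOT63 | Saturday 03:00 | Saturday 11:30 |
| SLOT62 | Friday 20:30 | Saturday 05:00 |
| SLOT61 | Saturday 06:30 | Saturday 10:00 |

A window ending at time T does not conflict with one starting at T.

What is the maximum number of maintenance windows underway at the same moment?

Sort all start/end points and keep a running count:
Friday 08:00 start SLOT58 → 1
Friday 18:00 end SLOT58 → 0
Friday 19:30 start SLOT59 → 1
Friday 20:30 start SLOT62 → 2
Saturday 03:00 start SLOT63 → 3
Saturday 04:30 end SLOT59 → 2
Saturday 05:00 end SLOT62 → 1
Saturday 06:30 start SLOT61 → 2
Saturday 10:00 end SLOT61 → 1
Saturday 10:00 start SLOT60 → 2
Saturday 10:30 start SLOT64 → 3
Saturday 11:30 end SLOT63 → 2
Saturday 16:30 end SLOT60 → 1
Saturday 20:00 end SLOT64 → 0
Peak is 3, at Saturday 03:00 (SLOT59, SLOT62, SLOT63).

3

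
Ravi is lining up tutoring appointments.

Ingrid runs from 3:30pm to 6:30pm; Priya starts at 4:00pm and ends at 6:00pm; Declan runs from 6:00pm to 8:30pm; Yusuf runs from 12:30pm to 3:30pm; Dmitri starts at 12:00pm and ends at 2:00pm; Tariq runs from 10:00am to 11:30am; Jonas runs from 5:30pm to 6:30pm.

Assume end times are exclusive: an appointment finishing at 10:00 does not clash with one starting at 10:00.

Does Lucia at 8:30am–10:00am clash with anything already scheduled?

Tariq: starts 10:00am at or after Lucia ends 10:00am → clear.
Dmitri: starts 12:00pm at or after Lucia ends 10:00am → clear.
Yusuf: starts 12:30pm at or after Lucia ends 10:00am → clear.
Ingrid: starts 3:30pm at or after Lucia ends 10:00am → clear.
Priya: starts 4:00pm at or after Lucia ends 10:00am → clear.
Jonas: starts 5:30pm at or after Lucia ends 10:00am → clear.
Declan: starts 6:00pm at or after Lucia ends 10:00am → clear.

No — it doesn't clash with anything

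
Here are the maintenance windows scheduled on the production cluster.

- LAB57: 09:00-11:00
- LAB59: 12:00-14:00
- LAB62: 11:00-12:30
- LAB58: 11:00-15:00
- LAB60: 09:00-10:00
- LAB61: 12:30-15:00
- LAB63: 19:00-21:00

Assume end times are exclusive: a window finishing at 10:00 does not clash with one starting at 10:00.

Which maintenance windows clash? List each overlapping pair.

Sorted by start: LAB57, LAB60, LAB58, LAB62, LAB59, LAB61, LAB63.
LAB60 starts before LAB57 ends → LAB57 and LAB60 overlap.
LAB58 starts exactly when LAB57 ends (back-to-back, no overlap), so nothing later overlaps LAB57 either.
LAB58 starts after LAB60 ends, so nothing later overlaps LAB60 either.
LAB62 starts before LAB58 ends → LAB58 and LAB62 overlap.
LAB59 starts before LAB58 ends → LAB58 and LAB59 overlap.
LAB61 starts before LAB58 ends → LAB58 and LAB61 overlap.
LAB63 starts after LAB58 ends.
LAB59 starts before LAB62 ends → LAB62 and LAB59 overlap.
LAB61 starts exactly when LAB62 ends (back-to-back, no overlap), so nothing later overlaps LAB62 either.
LAB61 starts before LAB59 ends → LAB59 and LAB61 overlap.
LAB63 starts after LAB59 ends.
LAB63 starts after LAB61 ends.

LAB57 & LAB60, LAB58 & LAB59, LAB58 & LAB61, LAB58 & LAB62, LAB59 & LAB61, LAB59 & LAB62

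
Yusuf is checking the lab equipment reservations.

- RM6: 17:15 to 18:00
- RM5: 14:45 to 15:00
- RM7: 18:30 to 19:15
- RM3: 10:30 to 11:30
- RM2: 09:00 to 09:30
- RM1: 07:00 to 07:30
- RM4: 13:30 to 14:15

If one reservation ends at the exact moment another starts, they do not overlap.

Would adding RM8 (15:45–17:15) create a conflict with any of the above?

No — it doesn't clash with anything

RM1: ends 07:30 at or before RM8 starts 15:45 → clear.
RM2: ends 09:30 at or before RM8 starts 15:45 → clear.
RM3: ends 11:30 at or before RM8 starts 15:45 → clear.
RM4: ends 14:15 at or before RM8 starts 15:45 → clear.
RM5: ends 15:00 at or before RM8 starts 15:45 → clear.
RM6: starts 17:15 at or after RM8 ends 17:15 → clear.
RM7: starts 18:30 at or after RM8 ends 17:15 → clear.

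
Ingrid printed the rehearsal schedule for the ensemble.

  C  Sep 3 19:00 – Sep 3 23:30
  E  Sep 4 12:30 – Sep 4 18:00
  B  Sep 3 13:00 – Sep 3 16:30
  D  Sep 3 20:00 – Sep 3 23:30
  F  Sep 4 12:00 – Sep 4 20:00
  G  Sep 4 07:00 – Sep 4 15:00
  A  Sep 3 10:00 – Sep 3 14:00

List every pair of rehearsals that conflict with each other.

A & B, C & D, E & F, E & G, F & G

Check each pair: they overlap iff neither finishes before the other starts.
Sorted by start: A, B, C, D, G, F, E.
B starts before A ends → A and B overlap.
C starts after A ends, so nothing later overlaps A either.
C starts after B ends, so nothing later overlaps B either.
D starts before C ends → C and D overlap.
G starts after C ends, so nothing later overlaps C either.
G starts after D ends, so nothing later overlaps D either.
F starts before G ends → G and F overlap.
E starts before G ends → G and E overlap.
E starts before F ends → F and E overlap.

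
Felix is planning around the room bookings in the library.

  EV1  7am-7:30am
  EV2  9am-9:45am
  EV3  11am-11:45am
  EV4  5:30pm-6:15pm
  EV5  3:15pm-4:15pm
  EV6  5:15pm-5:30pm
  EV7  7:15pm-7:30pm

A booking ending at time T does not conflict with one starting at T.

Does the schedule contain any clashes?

No

Sorted by start: EV1, EV2, EV3, EV5, EV6, EV4, EV7.
EV2 starts after EV1 ends; EV1 is clear from here.
EV3 starts after EV2 ends; EV2 is clear from here.
EV5 starts after EV3 ends; EV3 is clear from here.
EV6 starts after EV5 ends; EV5 is clear from here.
EV4 starts exactly when EV6 ends (back-to-back, no overlap); EV6 is clear from here.
EV7 starts after EV4 ends.
Every pair is clear; the schedule has no overlaps.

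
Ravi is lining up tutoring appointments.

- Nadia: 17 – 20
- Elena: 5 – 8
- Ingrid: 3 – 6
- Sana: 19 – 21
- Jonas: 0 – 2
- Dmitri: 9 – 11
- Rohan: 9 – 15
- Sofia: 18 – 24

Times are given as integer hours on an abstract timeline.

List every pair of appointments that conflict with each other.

Dmitri & Rohan, Elena & Ingrid, Nadia & Sana, Nadia & Sofia, Sana & Sofia

Sorted by start: Jonas, Ingrid, Elena, Rohan, Dmitri, Nadia, Sofia, Sana.
Ingrid starts after Jonas ends, so Jonas has no further overlaps.
Elena starts before Ingrid ends → Ingrid and Elena overlap.
Rohan starts after Ingrid ends, so Ingrid has no further overlaps.
Rohan starts after Elena ends, so Elena has no further overlaps.
Dmitri starts before Rohan ends → Rohan and Dmitri overlap.
Nadia starts after Rohan ends, so Rohan has no further overlaps.
Nadia starts after Dmitri ends, so Dmitri has no further overlaps.
Sofia starts before Nadia ends → Nadia and Sofia overlap.
Sana starts before Nadia ends → Nadia and Sana overlap.
Sana starts before Sofia ends → Sofia and Sana overlap.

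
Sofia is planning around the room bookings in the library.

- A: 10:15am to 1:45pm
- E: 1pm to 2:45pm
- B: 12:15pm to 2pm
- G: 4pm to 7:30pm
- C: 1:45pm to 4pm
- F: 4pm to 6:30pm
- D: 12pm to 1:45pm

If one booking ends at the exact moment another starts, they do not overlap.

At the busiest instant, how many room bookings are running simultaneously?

Walk through starts and ends in time order (an end at T is processed before a start at T):
10:15am start A → 1
12pm start D → 2
12:15pm start B → 3
1pm start E → 4
1:45pm end A → 3
1:45pm end D → 2
1:45pm start C → 3
2pm end B → 2
2:45pm end E → 1
4pm end C → 0
4pm start F → 1
4pm start G → 2
6:30pm end F → 1
7:30pm end G → 0
Peak is 4, at 1pm (A, B, D, E).

4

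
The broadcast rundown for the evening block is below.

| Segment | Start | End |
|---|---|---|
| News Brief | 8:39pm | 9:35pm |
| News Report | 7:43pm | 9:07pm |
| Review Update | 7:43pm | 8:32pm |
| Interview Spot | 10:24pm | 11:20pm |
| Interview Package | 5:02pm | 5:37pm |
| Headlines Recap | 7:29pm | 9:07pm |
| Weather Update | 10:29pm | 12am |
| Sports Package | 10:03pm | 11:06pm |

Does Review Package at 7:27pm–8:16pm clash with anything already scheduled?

Yes — it overlaps Headlines Recap, News Report, Review Update

Interview Package: ends 5:37pm at or before Review Package starts 7:27pm → clear.
Headlines Recap: starts 7:29pm before Review Package ends 8:16pm, and ends 9:07pm after Review Package starts 7:27pm → overlap.
News Report: starts 7:43pm before Review Package ends 8:16pm, and ends 9:07pm after Review Package starts 7:27pm → overlap.
Review Update: starts 7:43pm before Review Package ends 8:16pm, and ends 8:32pm after Review Package starts 7:27pm → overlap.
News Brief: starts 8:39pm at or after Review Package ends 8:16pm → clear.
Sports Package: starts 10:03pm at or after Review Package ends 8:16pm → clear.
Interview Spot: starts 10:24pm at or after Review Package ends 8:16pm → clear.
Weather Update: starts 10:29pm at or after Review Package ends 8:16pm → clear.
Review Package overlaps Headlines Recap, News Report, Review Update.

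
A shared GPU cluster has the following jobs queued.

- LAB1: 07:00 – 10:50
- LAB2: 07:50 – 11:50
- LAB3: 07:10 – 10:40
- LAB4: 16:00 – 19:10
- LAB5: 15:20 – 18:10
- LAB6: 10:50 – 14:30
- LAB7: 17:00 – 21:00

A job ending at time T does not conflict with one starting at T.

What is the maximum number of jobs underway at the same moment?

Sort all start/end points and keep a running count:
07:00 start LAB1 → 1
07:10 start LAB3 → 2
07:50 start LAB2 → 3
10:40 end LAB3 → 2
10:50 end LAB1 → 1
10:50 start LAB6 → 2
11:50 end LAB2 → 1
14:30 end LAB6 → 0
15:20 start LAB5 → 1
16:00 start LAB4 → 2
17:00 start LAB7 → 3
18:10 end LAB5 → 2
19:10 end LAB4 → 1
21:00 end LAB7 → 0
Peak is 3, at 07:50 (LAB1, LAB2, LAB3).

3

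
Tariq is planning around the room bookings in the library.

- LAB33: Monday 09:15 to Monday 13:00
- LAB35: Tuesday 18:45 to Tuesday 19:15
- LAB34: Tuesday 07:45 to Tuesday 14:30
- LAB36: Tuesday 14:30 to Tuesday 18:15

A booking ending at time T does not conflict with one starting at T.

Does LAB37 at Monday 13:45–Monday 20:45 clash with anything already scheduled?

No — it doesn't clash with anything

LAB33: ends Monday 13:00 at or before LAB37 starts Monday 13:45 → clear.
LAB34: starts Tuesday 07:45 at or after LAB37 ends Monday 20:45 → clear.
LAB36: starts Tuesday 14:30 at or after LAB37 ends Monday 20:45 → clear.
LAB35: starts Tuesday 18:45 at or after LAB37 ends Monday 20:45 → clear.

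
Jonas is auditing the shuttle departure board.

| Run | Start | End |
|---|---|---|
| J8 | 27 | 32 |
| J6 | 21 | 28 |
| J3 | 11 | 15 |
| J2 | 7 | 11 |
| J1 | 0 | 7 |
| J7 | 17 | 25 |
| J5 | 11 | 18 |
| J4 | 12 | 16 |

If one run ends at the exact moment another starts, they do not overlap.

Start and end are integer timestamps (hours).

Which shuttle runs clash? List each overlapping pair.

J3 & J4, J3 & J5, J4 & J5, J5 & J7, J6 & J7, J6 & J8

Sorted by start: J1, J2, J3, J5, J4, J7, J6, J8.
J2 starts exactly when J1 ends (back-to-back, no overlap), so nothing later overlaps J1 either.
J3 starts exactly when J2 ends (back-to-back, no overlap), so nothing later overlaps J2 either.
J5 starts before J3 ends → J3 and J5 overlap.
J4 starts before J3 ends → J3 and J4 overlap.
J7 starts after J3 ends, so nothing later overlaps J3 either.
J4 starts before J5 ends → J5 and J4 overlap.
J7 starts before J5 ends → J5 and J7 overlap.
J6 starts after J5 ends, so nothing later overlaps J5 either.
J7 starts after J4 ends, so nothing later overlaps J4 either.
J6 starts before J7 ends → J7 and J6 overlap.
J8 starts after J7 ends.
J8 starts before J6 ends → J6 and J8 overlap.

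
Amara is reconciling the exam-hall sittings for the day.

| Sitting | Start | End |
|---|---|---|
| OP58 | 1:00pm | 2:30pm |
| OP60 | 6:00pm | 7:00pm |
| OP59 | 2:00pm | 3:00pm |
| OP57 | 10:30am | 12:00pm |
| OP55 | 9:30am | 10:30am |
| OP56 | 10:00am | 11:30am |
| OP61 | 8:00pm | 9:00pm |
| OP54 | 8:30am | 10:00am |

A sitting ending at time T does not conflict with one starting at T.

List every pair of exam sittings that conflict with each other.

Sorted by start: OP54, OP55, OP56, OP57, OP58, OP59, OP60, OP61.
OP55 starts before OP54 ends → OP54 and OP55 overlap.
OP56 starts exactly when OP54 ends (back-to-back, no overlap); OP54 is clear from here.
OP56 starts before OP55 ends → OP55 and OP56 overlap.
OP57 starts exactly when OP55 ends (back-to-back, no overlap); OP55 is clear from here.
OP57 starts before OP56 ends → OP56 and OP57 overlap.
OP58 starts after OP56 ends; OP56 is clear from here.
OP58 starts after OP57 ends; OP57 is clear from here.
OP59 starts before OP58 ends → OP58 and OP59 overlap.
OP60 starts after OP58 ends; OP58 is clear from here.
OP60 starts after OP59 ends; OP59 is clear from here.
OP61 starts after OP60 ends.

OP54 & OP55, OP55 & OP56, OP56 & OP57, OP58 & OP59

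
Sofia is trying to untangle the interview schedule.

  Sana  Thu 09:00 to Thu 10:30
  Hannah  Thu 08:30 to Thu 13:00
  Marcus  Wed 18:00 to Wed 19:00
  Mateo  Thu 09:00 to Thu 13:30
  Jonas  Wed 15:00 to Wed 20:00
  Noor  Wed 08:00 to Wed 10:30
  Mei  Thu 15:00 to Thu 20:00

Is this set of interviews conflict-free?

No

Sorted by start: Noor, Jonas, Marcus, Hannah, Sana, Mateo, Mei.
Jonas starts after Noor ends; Noor is clear from here.
Marcus starts before Jonas ends → Jonas and Marcus overlap.
That's a conflict, so the schedule is not conflict-free.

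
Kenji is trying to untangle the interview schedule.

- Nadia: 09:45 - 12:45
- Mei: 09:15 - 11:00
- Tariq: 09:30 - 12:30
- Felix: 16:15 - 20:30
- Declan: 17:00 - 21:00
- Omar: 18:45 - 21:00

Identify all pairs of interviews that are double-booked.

Sorted by start: Mei, Tariq, Nadia, Felix, Declan, Omar.
Tariq starts before Mei ends → Mei and Tariq overlap.
Nadia starts before Mei ends → Mei and Nadia overlap.
Felix starts after Mei ends; Mei is clear from here.
Nadia starts before Tariq ends → Tariq and Nadia overlap.
Felix starts after Tariq ends; Tariq is clear from here.
Felix starts after Nadia ends; Nadia is clear from here.
Declan starts before Felix ends → Felix and Declan overlap.
Omar starts before Felix ends → Felix and Omar overlap.
Omar starts before Declan ends → Declan and Omar overlap.

Declan & Felix, Declan & Omar, Felix & Omar, Mei & Nadia, Mei & Tariq, Nadia & Tariq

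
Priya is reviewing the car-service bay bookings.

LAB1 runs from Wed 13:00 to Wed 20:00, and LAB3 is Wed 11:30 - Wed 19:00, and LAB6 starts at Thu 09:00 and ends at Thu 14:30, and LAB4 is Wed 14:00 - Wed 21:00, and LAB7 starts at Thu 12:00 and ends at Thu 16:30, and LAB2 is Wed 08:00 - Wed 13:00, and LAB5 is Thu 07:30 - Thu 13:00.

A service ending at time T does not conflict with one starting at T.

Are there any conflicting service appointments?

Sorted by start: LAB2, LAB3, LAB1, LAB4, LAB5, LAB6, LAB7.
LAB3 starts before LAB2 ends → LAB2 and LAB3 overlap.
That's a conflict, so the schedule is not conflict-free.

Yes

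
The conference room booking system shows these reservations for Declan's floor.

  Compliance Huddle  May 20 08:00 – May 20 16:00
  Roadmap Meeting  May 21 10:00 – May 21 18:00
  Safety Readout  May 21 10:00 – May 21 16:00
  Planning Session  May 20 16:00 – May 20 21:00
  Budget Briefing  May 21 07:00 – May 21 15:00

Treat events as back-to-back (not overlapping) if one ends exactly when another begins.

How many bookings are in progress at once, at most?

3

Walk through starts and ends in time order (an end at T is processed before a start at T):
May 20 08:00 start Compliance Huddle → 1
May 20 16:00 end Compliance Huddle → 0
May 20 16:00 start Planning Session → 1
May 20 21:00 end Planning Session → 0
May 21 07:00 start Budget Briefing → 1
May 21 10:00 start Roadmap Meeting → 2
May 21 10:00 start Safety Readout → 3
May 21 15:00 end Budget Briefing → 2
May 21 16:00 end Safety Readout → 1
May 21 18:00 end Roadmap Meeting → 0
Peak is 3, at May 21 10:00 (Budget Briefing, Roadmap Meeting, Safety Readout).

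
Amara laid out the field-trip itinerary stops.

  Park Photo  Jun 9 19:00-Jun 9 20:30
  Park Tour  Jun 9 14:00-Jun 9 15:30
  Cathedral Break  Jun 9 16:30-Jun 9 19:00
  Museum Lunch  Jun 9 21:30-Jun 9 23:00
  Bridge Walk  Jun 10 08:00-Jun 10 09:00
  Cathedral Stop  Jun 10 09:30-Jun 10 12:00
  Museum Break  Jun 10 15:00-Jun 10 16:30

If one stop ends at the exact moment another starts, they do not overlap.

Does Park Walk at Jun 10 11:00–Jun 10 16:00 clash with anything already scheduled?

Park Tour: ends Jun 9 15:30 at or before Park Walk starts Jun 10 11:00 → clear.
Cathedral Break: ends Jun 9 19:00 at or before Park Walk starts Jun 10 11:00 → clear.
Park Photo: ends Jun 9 20:30 at or before Park Walk starts Jun 10 11:00 → clear.
Museum Lunch: ends Jun 9 23:00 at or before Park Walk starts Jun 10 11:00 → clear.
Bridge Walk: ends Jun 10 09:00 at or before Park Walk starts Jun 10 11:00 → clear.
Cathedral Stop: starts Jun 10 09:30 before Park Walk ends Jun 10 16:00, and ends Jun 10 12:00 after Park Walk starts Jun 10 11:00 → overlap.
Museum Break: starts Jun 10 15:00 before Park Walk ends Jun 10 16:00, and ends Jun 10 16:30 after Park Walk starts Jun 10 11:00 → overlap.
Park Walk overlaps Cathedral Stop, Museum Break.

Yes — it overlaps Cathedral Stop, Museum Break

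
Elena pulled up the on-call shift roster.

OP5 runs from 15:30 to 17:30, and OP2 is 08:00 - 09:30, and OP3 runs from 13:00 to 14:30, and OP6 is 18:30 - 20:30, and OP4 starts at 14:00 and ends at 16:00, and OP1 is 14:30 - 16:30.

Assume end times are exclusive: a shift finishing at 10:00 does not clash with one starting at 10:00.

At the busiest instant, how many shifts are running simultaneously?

Sweep the timeline, counting +1 at each start and −1 at each end (ends before starts at a tie):
08:00 start OP2 → 1
09:30 end OP2 → 0
13:00 start OP3 → 1
14:00 start OP4 → 2
14:30 end OP3 → 1
14:30 start OP1 → 2
15:30 start OP5 → 3
16:00 end OP4 → 2
16:30 end OP1 → 1
17:30 end OP5 → 0
18:30 start OP6 → 1
20:30 end OP6 → 0
Peak is 3, at 15:30 (OP1, OP4, OP5).

3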